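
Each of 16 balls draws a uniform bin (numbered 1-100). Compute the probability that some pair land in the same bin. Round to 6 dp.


P(all different) = prod((100-i)/100 for i=0..15) = 0.281592
P(at least one match) = 1 - 0.281592 = 0.718408

0.718408


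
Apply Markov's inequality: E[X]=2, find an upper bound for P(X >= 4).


Markov: P(X >= a) <= E[X]/a
P(X >= 4) <= 2/4 = 1/2

1/2


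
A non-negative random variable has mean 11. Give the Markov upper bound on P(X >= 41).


Markov: P(X >= a) <= E[X]/a
P(X >= 41) <= 11/41

11/41


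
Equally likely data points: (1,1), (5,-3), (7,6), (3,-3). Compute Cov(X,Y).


E[X]=4, E[Y]=1/4, E[XY]=19/4
Cov(X,Y) = E[XY] - E[X]E[Y] = 19/4 - 4*1/4 = 15/4

15/4


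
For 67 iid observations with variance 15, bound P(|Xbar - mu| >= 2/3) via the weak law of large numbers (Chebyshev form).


Var(Xbar) = Var(X)/n = 15/67
Chebyshev: P(|Xbar-mu| >= 2/3) <= Var(Xbar)/(2/3)^2 = (15/67)/(4/9) = 135/268

135/268


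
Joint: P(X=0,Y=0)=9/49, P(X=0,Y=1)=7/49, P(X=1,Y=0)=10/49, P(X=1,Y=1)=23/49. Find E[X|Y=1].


P(Y=1) = 30/49
E[X|Y=1] = (0*7 + 1*23)/30 = 23/30

23/30


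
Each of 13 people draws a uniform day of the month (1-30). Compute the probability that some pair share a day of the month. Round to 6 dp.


P(all different) = prod((30-i)/30 for i=0..12) = 0.046775
P(at least one match) = 1 - 0.046775 = 0.953225

0.953225


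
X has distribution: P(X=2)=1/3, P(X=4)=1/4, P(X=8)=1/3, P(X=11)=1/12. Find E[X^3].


E[X^3] = sum(g(x)*P(x))
= 8*1/3 + 64*1/4 + 512*1/3 + 1331*1/12
= 1201/4

1201/4


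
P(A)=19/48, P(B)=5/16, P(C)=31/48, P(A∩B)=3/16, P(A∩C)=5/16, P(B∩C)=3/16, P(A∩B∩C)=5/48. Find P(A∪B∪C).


P(A∪B∪C) = P(A)+P(B)+P(C) - P(AB)-P(AC)-P(BC) + P(ABC)
= 19/48+5/16+31/48 - 3/16-5/16-3/16 + 5/48
= 37/48

37/48


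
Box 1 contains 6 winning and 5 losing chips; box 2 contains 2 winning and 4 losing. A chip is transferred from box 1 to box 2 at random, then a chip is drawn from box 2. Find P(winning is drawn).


P(transfer winning) = 6/11; P(transfer losing) = 5/11
If winning transferred: Urn II has 3 winning of 7, so P(winning|winning moved) = 3/7
If losing transferred: Urn II has 2 winning of 7, so P(winning|losing moved) = 2/7
By total probability: P(winning) = 6/11*3/7 + 5/11*2/7 = 4/11

4/11


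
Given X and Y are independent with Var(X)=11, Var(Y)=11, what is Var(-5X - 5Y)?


Independence => Cov(X,Y)=0
Var(-5X - 5Y) = (-5)^2*Var(X) + (-5)^2*Var(Y)
= 25*11 + 25*11 = 550

550


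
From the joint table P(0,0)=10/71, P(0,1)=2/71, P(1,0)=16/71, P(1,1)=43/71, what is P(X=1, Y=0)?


Read from table: P(X=1, Y=0) = 16/71

16/71


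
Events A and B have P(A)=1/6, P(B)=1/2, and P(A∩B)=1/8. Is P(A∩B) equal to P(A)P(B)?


P(A)*P(B) = 1/6*1/2 = 1/12
P(A∩B) = 1/8 != 1/12, so not independent

No, A and B are not independent


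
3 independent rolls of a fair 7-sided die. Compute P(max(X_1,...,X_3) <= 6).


P(max <= 6) = P(all X_i <= 6) = (P(X_1 <= 6))^3
= (6/7)^3 = 216/343

216/343


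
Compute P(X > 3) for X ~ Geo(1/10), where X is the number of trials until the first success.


P(X > 3) = P(first 3 trials all fail) = (1-p)^3 = (9/10)^3 = 729/1000

729/1000


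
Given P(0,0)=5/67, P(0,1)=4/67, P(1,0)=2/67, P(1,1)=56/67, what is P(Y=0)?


P(Y=0) = P(0,0)+P(1,0) = 5/67 + 2/67 = 7/67

7/67


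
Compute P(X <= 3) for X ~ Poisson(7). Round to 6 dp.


P(X<=3) = e^(-7)*7^0/0! + e^(-7)*7^1/1! + e^(-7)*7^2/2! + e^(-7)*7^3/3!
≈ 0.0009118820 + 0.0063831738 + 0.0223411082 + 0.0521292524
= 0.0817654164
≈ 0.081765

0.081765


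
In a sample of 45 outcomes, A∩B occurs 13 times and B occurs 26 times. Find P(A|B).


P(A|B) = P(A∩B)/P(B) = (13/45)/(26/45) = 13/26 = 1/2

1/2


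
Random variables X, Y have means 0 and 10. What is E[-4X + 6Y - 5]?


E[-4X + 6Y - 5] = -4*E[X] + 6*E[Y] - 5
= (-4)*(0) + (6)*(10) + (-5)
= 0 + 60 - 5 = 55

55


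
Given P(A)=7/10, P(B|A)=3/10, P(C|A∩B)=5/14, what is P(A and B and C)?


P(A∩B∩C) = P(A) * P(B|A) * P(C|A∩B)
= 7/10 * 3/10 * 5/14
= 21/100 * 5/14 = 3/40

3/40


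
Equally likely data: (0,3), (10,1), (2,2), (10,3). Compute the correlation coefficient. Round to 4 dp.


Cov(X,Y) = -1.3750, Var(X) = 20.7500, Var(Y) = 0.6875
rho = Cov/(sqrt(VarX)*sqrt(VarY)) = -0.3640

-0.3640


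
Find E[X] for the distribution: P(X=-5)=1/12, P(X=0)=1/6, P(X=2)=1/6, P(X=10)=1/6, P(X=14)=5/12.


E[X] = sum(x * P(x))
= -5*1/12 + 0*1/6 + 2*1/6 + 10*1/6 + 14*5/12
= 89/12

89/12


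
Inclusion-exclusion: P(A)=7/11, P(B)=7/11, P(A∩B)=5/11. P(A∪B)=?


P(A∪B) = P(A) + P(B) - P(A∩B)
= 7/11 + 7/11 - 5/11 = 9/11

9/11


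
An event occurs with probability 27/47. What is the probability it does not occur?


P(A') = 1 - P(A) = 1 - 27/47 = 20/47

20/47


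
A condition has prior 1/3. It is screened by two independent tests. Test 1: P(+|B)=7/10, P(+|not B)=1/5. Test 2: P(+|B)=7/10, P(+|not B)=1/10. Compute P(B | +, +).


After test 1: P(+) = 7/10*1/3 + 1/5*2/3 = 11/30
P(B|+) = (7/30)/(11/30) = 7/11
After test 2 (use post1 as new prior): P(+) = 7/10*7/11 + 1/10*4/11 = 53/110
P(B|+,+) = (49/110)/(53/110) = 49/53

49/53


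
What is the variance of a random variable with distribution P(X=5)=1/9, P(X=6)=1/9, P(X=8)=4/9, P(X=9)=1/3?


E[X] = 70/9, E[X^2] = 560/9
Var(X) = E[X^2] - (E[X])^2 = 560/9 - (70/9)^2 = 140/81

140/81


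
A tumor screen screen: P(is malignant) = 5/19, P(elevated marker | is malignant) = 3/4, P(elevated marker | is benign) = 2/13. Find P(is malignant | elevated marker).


P(A) = P(A|B)P(B) + P(A|B')P(B') = 3/4*5/19 + 2/13*14/19 = 307/988
P(B|A) = P(A|B)P(B)/P(A) = (15/76)/(307/988) = 195/307

195/307


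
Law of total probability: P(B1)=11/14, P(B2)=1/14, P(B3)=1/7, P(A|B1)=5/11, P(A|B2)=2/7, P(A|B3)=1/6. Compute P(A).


P(A) = P(A|B1)P(B1) + P(A|B2)P(B2) + P(A|B3)P(B3)
= 5/11*11/14 + 2/7*1/14 + 1/6*1/7
= 5/14 + 1/49 + 1/42 = 59/147

59/147


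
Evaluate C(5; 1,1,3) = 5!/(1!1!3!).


5! = 120
Denominator: 1!=1 * 1!=1 * 3!=6
Coefficient = 120 / 6 = 20

20


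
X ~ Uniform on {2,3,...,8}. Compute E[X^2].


E[X^2] = (1/7) * sum(x^2 for x=2..8)
= 203/7 = 29

29


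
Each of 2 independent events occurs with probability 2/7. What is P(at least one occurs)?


P(at least one) = 1 - P(none)
P(none) = (1 - 2/7)^2 = (5/7)^2 = 25/49
P(at least one) = 1 - 25/49 = 24/49

24/49


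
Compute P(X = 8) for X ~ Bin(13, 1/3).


P(X=8) = C(13,8) * p^8 * (1-p)^5
= 1287 * 1/6561 * 32/243
= 4576/177147

4576/177147


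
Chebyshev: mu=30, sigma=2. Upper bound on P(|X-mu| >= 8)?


k = 8/2 = 4
Chebyshev: P(|X-mu| >= k*sigma) <= 1/k^2 = 1/4^2 = 1/16

1/16


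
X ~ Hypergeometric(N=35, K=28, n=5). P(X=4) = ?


P(X=4) = C(28,4)*C(7,1) / C(35,5)
= 20475*7 / 324632
= 143325/324632 = 20475/46376

20475/46376


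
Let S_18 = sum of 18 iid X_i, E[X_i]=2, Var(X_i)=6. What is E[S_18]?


E[S_n] = n*E[X_1] = 18*2 = 36

36


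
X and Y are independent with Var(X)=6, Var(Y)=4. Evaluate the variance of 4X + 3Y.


Independence => Cov(X,Y)=0
Var(4X + 3Y) = 4^2*Var(X) + 3^2*Var(Y)
= 16*6 + 9*4 = 132

132


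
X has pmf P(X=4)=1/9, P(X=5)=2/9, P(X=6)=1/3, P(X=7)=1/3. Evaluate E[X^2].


E[X^2] = sum(x^2 * P(x))
= 16*1/9 + 25*2/9 + 36*1/3 + 49*1/3
= 107/3

107/3


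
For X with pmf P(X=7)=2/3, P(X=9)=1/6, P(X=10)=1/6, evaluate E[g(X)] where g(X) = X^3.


E[X^3] = sum(g(x)*P(x))
= 343*2/3 + 729*1/6 + 1000*1/6
= 3101/6

3101/6


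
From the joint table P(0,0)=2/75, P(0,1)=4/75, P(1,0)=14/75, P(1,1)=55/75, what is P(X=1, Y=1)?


Read from table: P(X=1, Y=1) = 55/75 = 11/15

11/15


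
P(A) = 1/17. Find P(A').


P(A') = 1 - P(A) = 1 - 1/17 = 16/17

16/17


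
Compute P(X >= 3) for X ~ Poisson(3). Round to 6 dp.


P(X>=3) = 1 - P(X<=2) = 1 - (e^(-3)*3^0/0! + e^(-3)*3^1/1! + e^(-3)*3^2/2!)
≈ 1 - (0.0497870684 + 0.1493612051 + 0.2240418077)
= 1 - 0.4231900812 = 0.5768099188
≈ 0.576810

0.576810


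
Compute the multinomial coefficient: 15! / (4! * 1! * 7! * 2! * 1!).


15! = 1307674368000
Denominator: 4!=24 * 1!=1 * 7!=5040 * 2!=2 * 1!=1
Coefficient = 1307674368000 / 241920 = 5405400

5405400


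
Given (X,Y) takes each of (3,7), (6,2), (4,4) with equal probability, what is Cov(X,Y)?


E[X]=13/3, E[Y]=13/3, E[XY]=49/3
Cov(X,Y) = E[XY] - E[X]E[Y] = 49/3 - 13/3*13/3 = -22/9

-22/9


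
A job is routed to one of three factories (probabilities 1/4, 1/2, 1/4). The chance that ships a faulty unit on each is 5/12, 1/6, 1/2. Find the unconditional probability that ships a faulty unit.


P(A) = P(A|B1)P(B1) + P(A|B2)P(B2) + P(A|B3)P(B3)
= 5/12*1/4 + 1/6*1/2 + 1/2*1/4
= 5/48 + 1/12 + 1/8 = 5/16

5/16


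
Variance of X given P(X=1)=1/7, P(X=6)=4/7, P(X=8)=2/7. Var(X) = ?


E[X] = 41/7, E[X^2] = 39
Var(X) = E[X^2] - (E[X])^2 = 39 - (41/7)^2 = 230/49

230/49


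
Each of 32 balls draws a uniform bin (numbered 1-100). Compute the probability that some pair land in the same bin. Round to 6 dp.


P(all different) = prod((100-i)/100 for i=0..31) = 0.003763
P(at least one match) = 1 - 0.003763 = 0.996237

0.996237


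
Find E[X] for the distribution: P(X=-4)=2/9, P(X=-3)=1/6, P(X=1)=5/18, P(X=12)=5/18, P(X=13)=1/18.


E[X] = sum(x * P(x))
= -4*2/9 - 3*1/6 + 1*5/18 + 12*5/18 + 13*1/18
= 53/18

53/18


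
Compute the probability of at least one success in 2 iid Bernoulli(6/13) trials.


P(at least one) = 1 - P(none)
P(none) = (1 - 6/13)^2 = (7/13)^2 = 49/169
P(at least one) = 1 - 49/169 = 120/169

120/169


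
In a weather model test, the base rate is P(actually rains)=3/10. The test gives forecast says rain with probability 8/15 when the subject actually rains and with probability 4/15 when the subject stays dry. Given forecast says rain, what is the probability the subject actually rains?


P(A) = P(A|B)P(B) + P(A|B')P(B') = 8/15*3/10 + 4/15*7/10 = 26/75
P(B|A) = P(A|B)P(B)/P(A) = (4/25)/(26/75) = 6/13

6/13


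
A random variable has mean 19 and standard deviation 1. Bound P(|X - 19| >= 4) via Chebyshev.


k = 4/1 = 4
Chebyshev: P(|X-mu| >= k*sigma) <= 1/k^2 = 1/4^2 = 1/16

1/16


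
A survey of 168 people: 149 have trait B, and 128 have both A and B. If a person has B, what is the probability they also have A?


P(A|B) = P(A∩B)/P(B) = (128/168)/(149/168) = 128/149

128/149


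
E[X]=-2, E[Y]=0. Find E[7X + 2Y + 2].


E[7X + 2Y + 2] = 7*E[X] + 2*E[Y] + 2
= (7)*(-2) + (2)*(0) + (2)
= -14 + 0 + 2 = -12

-12


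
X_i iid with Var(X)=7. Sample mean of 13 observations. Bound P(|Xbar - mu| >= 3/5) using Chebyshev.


Var(Xbar) = Var(X)/n = 7/13
Chebyshev: P(|Xbar-mu| >= 3/5) <= Var(Xbar)/(3/5)^2 = (7/13)/(9/25) = 175/117
Bound exceeds 1, so trivial bound: 1

1


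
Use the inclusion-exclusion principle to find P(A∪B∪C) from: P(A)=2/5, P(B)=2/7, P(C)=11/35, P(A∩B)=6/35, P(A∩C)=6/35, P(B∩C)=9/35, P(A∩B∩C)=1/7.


P(A∪B∪C) = P(A)+P(B)+P(C) - P(AB)-P(AC)-P(BC) + P(ABC)
= 2/5+2/7+11/35 - 6/35-6/35-9/35 + 1/7
= 19/35

19/35


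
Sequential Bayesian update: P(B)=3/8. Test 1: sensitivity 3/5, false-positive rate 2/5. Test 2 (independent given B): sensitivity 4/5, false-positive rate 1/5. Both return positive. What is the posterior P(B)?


After test 1: P(+) = 3/5*3/8 + 2/5*5/8 = 19/40
P(B|+) = (9/40)/(19/40) = 9/19
After test 2 (use post1 as new prior): P(+) = 4/5*9/19 + 1/5*10/19 = 46/95
P(B|+,+) = (36/95)/(46/95) = 18/23

18/23


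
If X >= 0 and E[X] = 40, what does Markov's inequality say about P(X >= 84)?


Markov: P(X >= a) <= E[X]/a
P(X >= 84) <= 40/84 = 10/21

10/21


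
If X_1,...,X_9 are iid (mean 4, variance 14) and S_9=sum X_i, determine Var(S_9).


By independence, Var(S_n) = n*Var(X_1) = 9*14 = 126

126


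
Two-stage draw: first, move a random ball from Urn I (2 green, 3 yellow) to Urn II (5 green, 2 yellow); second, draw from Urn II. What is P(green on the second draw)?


P(transfer green) = 2/5; P(transfer yellow) = 3/5
If green transferred: Urn II has 6 green of 8, so P(green|green moved) = 3/4
If yellow transferred: Urn II has 5 green of 8, so P(green|yellow moved) = 5/8
By total probability: P(green) = 2/5*3/4 + 3/5*5/8 = 27/40

27/40


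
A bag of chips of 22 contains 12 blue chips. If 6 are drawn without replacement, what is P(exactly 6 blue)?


P(X=6) = C(12,6)*C(10,0) / C(22,6)
= 924*1 / 74613
= 924/74613 = 4/323

4/323


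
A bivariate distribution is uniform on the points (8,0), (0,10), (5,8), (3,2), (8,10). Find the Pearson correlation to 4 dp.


Cov(X,Y) = -3.6000, Var(X) = 9.3600, Var(Y) = 17.6000
rho = Cov/(sqrt(VarX)*sqrt(VarY)) = -0.2805

-0.2805


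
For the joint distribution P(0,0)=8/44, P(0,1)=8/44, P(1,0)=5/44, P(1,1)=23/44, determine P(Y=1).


P(Y=1) = P(0,1)+P(1,1) = 8/44 + 23/44 = 31/44

31/44


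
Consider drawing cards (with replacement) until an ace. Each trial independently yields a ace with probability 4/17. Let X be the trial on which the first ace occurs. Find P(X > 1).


P(X > 1) = P(first 1 trials all fail) = (1-p)^1 = (13/17)^1 = 13/17

13/17


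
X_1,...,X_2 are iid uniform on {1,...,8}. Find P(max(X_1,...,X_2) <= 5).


P(max <= 5) = P(all X_i <= 5) = (P(X_1 <= 5))^2
= (5/8)^2 = 25/64

25/64


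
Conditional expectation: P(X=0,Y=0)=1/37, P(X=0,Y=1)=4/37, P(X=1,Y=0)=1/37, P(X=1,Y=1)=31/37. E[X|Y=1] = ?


P(Y=1) = 35/37
E[X|Y=1] = (0*4 + 1*31)/35 = 31/35

31/35


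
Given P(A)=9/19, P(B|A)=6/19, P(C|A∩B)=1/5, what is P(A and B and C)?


P(A∩B∩C) = P(A) * P(B|A) * P(C|A∩B)
= 9/19 * 6/19 * 1/5
= 54/361 * 1/5 = 54/1805

54/1805


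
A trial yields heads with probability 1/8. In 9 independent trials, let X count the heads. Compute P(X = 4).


P(X=4) = C(9,4) * p^4 * (1-p)^5
= 126 * 1/4096 * 16807/32768
= 1058841/67108864

1058841/67108864


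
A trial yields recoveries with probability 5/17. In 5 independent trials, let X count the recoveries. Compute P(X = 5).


P(X=5) = C(5,5) * p^5 * (1-p)^0
= 1 * 3125/1419857 * 1
= 3125/1419857

3125/1419857


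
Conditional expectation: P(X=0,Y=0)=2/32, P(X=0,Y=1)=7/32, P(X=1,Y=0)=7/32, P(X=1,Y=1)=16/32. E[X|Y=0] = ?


P(Y=0) = 9/32
E[X|Y=0] = (0*2 + 1*7)/9 = 7/9

7/9


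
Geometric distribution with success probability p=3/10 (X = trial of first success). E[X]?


For geometric (trials until first success), E[X] = 1/p = 1/(3/10) = 10/3

10/3


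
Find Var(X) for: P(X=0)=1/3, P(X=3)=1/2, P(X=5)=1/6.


E[X] = 7/3, E[X^2] = 26/3
Var(X) = E[X^2] - (E[X])^2 = 26/3 - (7/3)^2 = 29/9

29/9


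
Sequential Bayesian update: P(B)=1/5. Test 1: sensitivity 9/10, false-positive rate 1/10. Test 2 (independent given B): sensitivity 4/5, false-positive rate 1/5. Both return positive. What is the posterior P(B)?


After test 1: P(+) = 9/10*1/5 + 1/10*4/5 = 13/50
P(B|+) = (9/50)/(13/50) = 9/13
After test 2 (use post1 as new prior): P(+) = 4/5*9/13 + 1/5*4/13 = 8/13
P(B|+,+) = (36/65)/(8/13) = 9/10

9/10


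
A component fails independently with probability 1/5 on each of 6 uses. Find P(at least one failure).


P(at least one) = 1 - P(none)
P(none) = (1 - 1/5)^6 = (4/5)^6 = 4096/15625
P(at least one) = 1 - 4096/15625 = 11529/15625

11529/15625


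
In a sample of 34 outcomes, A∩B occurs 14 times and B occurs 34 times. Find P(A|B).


P(A|B) = P(A∩B)/P(B) = (14/34)/(34/34) = 14/34 = 7/17

7/17


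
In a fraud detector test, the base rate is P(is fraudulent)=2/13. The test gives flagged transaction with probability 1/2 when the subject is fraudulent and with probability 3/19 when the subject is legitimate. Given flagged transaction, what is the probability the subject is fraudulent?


P(A) = P(A|B)P(B) + P(A|B')P(B') = 1/2*2/13 + 3/19*11/13 = 4/19
P(B|A) = P(A|B)P(B)/P(A) = (1/13)/(4/19) = 19/52

19/52


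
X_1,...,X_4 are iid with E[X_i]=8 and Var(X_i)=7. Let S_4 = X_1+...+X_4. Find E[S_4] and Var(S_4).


E[S_n] = n*mu = 4*8 = 32
Var(S_n) = n*sigma^2 = 4*7 = 28

E[S_4]=32, Var(S_4)=28


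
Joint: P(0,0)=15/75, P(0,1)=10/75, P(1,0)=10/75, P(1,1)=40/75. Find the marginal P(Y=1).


P(Y=1) = P(0,1)+P(1,1) = 10/75 + 40/75 = 50/75 = 2/3

2/3


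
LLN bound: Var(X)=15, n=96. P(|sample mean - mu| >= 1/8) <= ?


Var(Xbar) = Var(X)/n = 15/96
Chebyshev: P(|Xbar-mu| >= 1/8) <= Var(Xbar)/(1/8)^2 = (5/32)/(1/64) = 10
Bound exceeds 1, so trivial bound: 1

1


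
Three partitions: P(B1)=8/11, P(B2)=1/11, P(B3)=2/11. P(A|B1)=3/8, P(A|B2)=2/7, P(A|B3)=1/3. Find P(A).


P(A) = P(A|B1)P(B1) + P(A|B2)P(B2) + P(A|B3)P(B3)
= 3/8*8/11 + 2/7*1/11 + 1/3*2/11
= 3/11 + 2/77 + 2/33 = 83/231

83/231


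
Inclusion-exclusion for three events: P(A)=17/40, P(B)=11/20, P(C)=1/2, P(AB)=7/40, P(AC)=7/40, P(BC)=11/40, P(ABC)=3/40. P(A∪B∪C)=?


P(A∪B∪C) = P(A)+P(B)+P(C) - P(AB)-P(AC)-P(BC) + P(ABC)
= 17/40+11/20+1/2 - 7/40-7/40-11/40 + 3/40
= 37/40

37/40


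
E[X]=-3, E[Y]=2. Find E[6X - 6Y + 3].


E[6X - 6Y + 3] = 6*E[X] - 6*E[Y] + 3
= (6)*(-3) + (-6)*(2) + (3)
= -18 - 12 + 3 = -27

-27


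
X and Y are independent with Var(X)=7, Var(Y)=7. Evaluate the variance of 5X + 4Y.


Independence => Cov(X,Y)=0
Var(5X + 4Y) = 5^2*Var(X) + 4^2*Var(Y)
= 25*7 + 16*7 = 287

287


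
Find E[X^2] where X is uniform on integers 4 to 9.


E[X^2] = (1/6) * sum(x^2 for x=4..9)
= 271/6

271/6


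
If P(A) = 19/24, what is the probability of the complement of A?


P(A') = 1 - P(A) = 1 - 19/24 = 5/24

5/24


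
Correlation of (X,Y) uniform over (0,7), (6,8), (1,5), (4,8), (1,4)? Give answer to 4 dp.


Cov(X,Y) = 2.4400, Var(X) = 5.0400, Var(Y) = 2.6400
rho = Cov/(sqrt(VarX)*sqrt(VarY)) = 0.6689

0.6689


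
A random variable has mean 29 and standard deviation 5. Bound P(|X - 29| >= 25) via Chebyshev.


k = 25/5 = 5
Chebyshev: P(|X-mu| >= k*sigma) <= 1/k^2 = 1/5^2 = 1/25

1/25


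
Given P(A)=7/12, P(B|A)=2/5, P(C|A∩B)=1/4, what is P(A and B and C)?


P(A∩B∩C) = P(A) * P(B|A) * P(C|A∩B)
= 7/12 * 2/5 * 1/4
= 7/30 * 1/4 = 7/120

7/120


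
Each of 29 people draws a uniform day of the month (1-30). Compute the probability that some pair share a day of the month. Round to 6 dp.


P(all different) = prod((30-i)/30 for i=0..28) = 0.000000
P(at least one match) = 1 - 0.000000 = 1.000000

1.000000


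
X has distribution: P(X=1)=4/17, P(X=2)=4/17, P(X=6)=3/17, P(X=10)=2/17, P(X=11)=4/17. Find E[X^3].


E[X^3] = sum(g(x)*P(x))
= 1*4/17 + 8*4/17 + 216*3/17 + 1000*2/17 + 1331*4/17
= 8008/17

8008/17


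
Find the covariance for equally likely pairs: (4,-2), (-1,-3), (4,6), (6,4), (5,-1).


E[X]=18/5, E[Y]=4/5, E[XY]=38/5
Cov(X,Y) = E[XY] - E[X]E[Y] = 38/5 - 18/5*4/5 = 118/25

118/25


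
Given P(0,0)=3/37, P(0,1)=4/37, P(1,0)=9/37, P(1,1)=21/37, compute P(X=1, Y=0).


Read from table: P(X=1, Y=0) = 9/37

9/37


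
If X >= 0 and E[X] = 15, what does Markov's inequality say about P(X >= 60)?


Markov: P(X >= a) <= E[X]/a
P(X >= 60) <= 15/60 = 1/4

1/4


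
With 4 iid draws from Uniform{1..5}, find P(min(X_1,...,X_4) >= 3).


P(min >= 3) = P(all X_i >= 3) = (P(X_1 >= 3))^4
= (3/5)^4 = 81/625

81/625


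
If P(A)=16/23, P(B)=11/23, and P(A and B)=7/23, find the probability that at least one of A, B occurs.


P(A∪B) = P(A) + P(B) - P(A∩B)
= 16/23 + 11/23 - 7/23 = 20/23

20/23


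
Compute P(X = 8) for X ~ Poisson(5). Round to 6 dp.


P(X=8) = e^(-5) * 5^8 / 8!
≈ 0.006737946999 * 390625 / 40320
≈ 0.065278

0.065278


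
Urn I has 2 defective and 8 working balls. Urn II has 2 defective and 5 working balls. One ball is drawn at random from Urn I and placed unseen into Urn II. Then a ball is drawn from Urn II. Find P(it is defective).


P(transfer defective) = 2/10 = 1/5; P(transfer working) = 4/5
If defective transferred: Urn II has 3 defective of 8, so P(defective|defective moved) = 3/8
If working transferred: Urn II has 2 defective of 8, so P(defective|working moved) = 1/4
By total probability: P(defective) = 1/5*3/8 + 4/5*1/4 = 11/40

11/40


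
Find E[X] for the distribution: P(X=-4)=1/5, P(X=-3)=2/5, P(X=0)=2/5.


E[X] = sum(x * P(x))
= -4*1/5 - 3*2/5 + 0*2/5
= -2

-2


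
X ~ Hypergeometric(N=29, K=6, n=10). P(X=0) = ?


P(X=0) = C(6,0)*C(23,10) / C(29,10)
= 1*1144066 / 20030010
= 1144066/20030010 = 323/5655

323/5655


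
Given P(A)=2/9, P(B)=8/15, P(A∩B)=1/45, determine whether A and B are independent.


P(A)*P(B) = 2/9*8/15 = 16/135
P(A∩B) = 1/45 != 16/135, so not independent

No, A and B are not independent


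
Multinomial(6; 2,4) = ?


6! = 720
Denominator: 2!=2 * 4!=24
Coefficient = 720 / 48 = 15

15


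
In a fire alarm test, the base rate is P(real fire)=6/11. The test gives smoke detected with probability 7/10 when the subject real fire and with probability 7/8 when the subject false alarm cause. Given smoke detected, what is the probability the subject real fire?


P(A) = P(A|B)P(B) + P(A|B')P(B') = 7/10*6/11 + 7/8*5/11 = 343/440
P(B|A) = P(A|B)P(B)/P(A) = (21/55)/(343/440) = 24/49

24/49


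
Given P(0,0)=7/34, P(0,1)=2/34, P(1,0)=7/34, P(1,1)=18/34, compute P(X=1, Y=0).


Read from table: P(X=1, Y=0) = 7/34

7/34


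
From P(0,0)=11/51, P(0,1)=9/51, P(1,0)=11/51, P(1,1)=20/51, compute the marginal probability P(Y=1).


P(Y=1) = P(0,1)+P(1,1) = 9/51 + 20/51 = 29/51

29/51


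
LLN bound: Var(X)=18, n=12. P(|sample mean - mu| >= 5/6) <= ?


Var(Xbar) = Var(X)/n = 18/12
Chebyshev: P(|Xbar-mu| >= 5/6) <= Var(Xbar)/(5/6)^2 = (3/2)/(25/36) = 54/25
Bound exceeds 1, so trivial bound: 1

1


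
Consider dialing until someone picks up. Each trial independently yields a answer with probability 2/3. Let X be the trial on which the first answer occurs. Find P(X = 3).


P(X=3) = (1-p)^2 * p = (1/3)^2 * 2/3
= 1/9 * 2/3 = 2/27

2/27


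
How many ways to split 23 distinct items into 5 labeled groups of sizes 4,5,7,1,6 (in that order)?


23! = 25852016738884976640000
Denominator: 4!=24 * 5!=120 * 7!=5040 * 1!=1 * 6!=720
Coefficient = 25852016738884976640000 / 10450944000 = 2473653742560

2473653742560


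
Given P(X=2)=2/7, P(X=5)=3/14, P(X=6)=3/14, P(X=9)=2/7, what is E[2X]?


E[2X] = sum(g(x)*P(x))
= 4*2/7 + 10*3/14 + 12*3/14 + 18*2/7
= 11

11


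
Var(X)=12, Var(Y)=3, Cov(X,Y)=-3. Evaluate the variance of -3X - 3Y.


Var(-3X - 3Y) = (-3)^2*Var(X) + (-3)^2*Var(Y) + 2*(-3)*(-3)*Cov(X,Y)
= 9*12 + 9*3 + 18*(-3)
= 108 + 27 - 54 = 81

81


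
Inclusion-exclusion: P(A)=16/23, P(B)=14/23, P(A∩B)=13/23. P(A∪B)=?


P(A∪B) = P(A) + P(B) - P(A∩B)
= 16/23 + 14/23 - 13/23 = 17/23

17/23


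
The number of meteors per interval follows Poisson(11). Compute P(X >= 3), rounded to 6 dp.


P(X>=3) = 1 - P(X<=2) = 1 - (e^(-11)*11^0/0! + e^(-11)*11^1/1! + e^(-11)*11^2/2!)
≈ 1 - (0.0000167017 + 0.0001837187 + 0.0010104529)
= 1 - 0.0012108733 = 0.9987891267
≈ 0.998789

0.998789


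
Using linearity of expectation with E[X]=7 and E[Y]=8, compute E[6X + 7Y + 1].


E[6X + 7Y + 1] = 6*E[X] + 7*E[Y] + 1
= (6)*(7) + (7)*(8) + (1)
= 42 + 56 + 1 = 99

99


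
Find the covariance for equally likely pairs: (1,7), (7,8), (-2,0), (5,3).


E[X]=11/4, E[Y]=9/2, E[XY]=39/2
Cov(X,Y) = E[XY] - E[X]E[Y] = 39/2 - 11/4*9/2 = 57/8

57/8


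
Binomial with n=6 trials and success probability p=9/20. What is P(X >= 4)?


P(X>=4) = P(X=4) + P(X=5) + P(X=6)
= 2381643/12800000 + 1948617/32000000 + 531441/64000000
= 1633689/6400000

1633689/6400000


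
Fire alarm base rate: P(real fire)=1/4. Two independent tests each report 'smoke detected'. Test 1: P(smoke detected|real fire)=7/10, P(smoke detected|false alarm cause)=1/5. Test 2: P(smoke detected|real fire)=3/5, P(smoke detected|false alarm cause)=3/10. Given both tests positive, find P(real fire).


After test 1: P(+) = 7/10*1/4 + 1/5*3/4 = 13/40
P(B|+) = (7/40)/(13/40) = 7/13
After test 2 (use post1 as new prior): P(+) = 3/5*7/13 + 3/10*6/13 = 6/13
P(B|+,+) = (21/65)/(6/13) = 7/10

7/10


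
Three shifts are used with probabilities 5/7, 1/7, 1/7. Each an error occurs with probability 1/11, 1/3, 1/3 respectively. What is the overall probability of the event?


P(A) = P(A|B1)P(B1) + P(A|B2)P(B2) + P(A|B3)P(B3)
= 1/11*5/7 + 1/3*1/7 + 1/3*1/7
= 5/77 + 1/21 + 1/21 = 37/231

37/231


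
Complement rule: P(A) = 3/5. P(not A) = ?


P(A') = 1 - P(A) = 1 - 3/5 = 2/5

2/5


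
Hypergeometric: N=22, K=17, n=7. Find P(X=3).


P(X=3) = C(17,3)*C(5,4) / C(22,7)
= 680*5 / 170544
= 3400/170544 = 25/1254

25/1254


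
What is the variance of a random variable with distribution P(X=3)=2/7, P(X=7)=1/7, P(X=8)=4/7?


E[X] = 45/7, E[X^2] = 323/7
Var(X) = E[X^2] - (E[X])^2 = 323/7 - (45/7)^2 = 236/49

236/49


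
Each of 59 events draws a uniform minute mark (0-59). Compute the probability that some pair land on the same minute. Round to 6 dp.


P(all different) = prod((60-i)/60 for i=0..58) = 0.000000
P(at least one match) = 1 - 0.000000 = 1.000000

1.000000


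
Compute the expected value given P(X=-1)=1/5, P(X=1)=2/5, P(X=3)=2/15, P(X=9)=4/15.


E[X] = sum(x * P(x))
= -1*1/5 + 1*2/5 + 3*2/15 + 9*4/15
= 3

3


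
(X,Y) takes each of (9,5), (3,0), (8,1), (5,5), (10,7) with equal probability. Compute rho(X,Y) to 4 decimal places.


Cov(X,Y) = 4.4000, Var(X) = 6.8000, Var(Y) = 7.0400
rho = Cov/(sqrt(VarX)*sqrt(VarY)) = 0.6359

0.6359


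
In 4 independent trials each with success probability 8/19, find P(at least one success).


P(at least one) = 1 - P(none)
P(none) = (1 - 8/19)^4 = (11/19)^4 = 14641/130321
P(at least one) = 1 - 14641/130321 = 115680/130321

115680/130321


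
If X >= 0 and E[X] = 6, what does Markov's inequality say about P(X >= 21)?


Markov: P(X >= a) <= E[X]/a
P(X >= 21) <= 6/21 = 2/7

2/7


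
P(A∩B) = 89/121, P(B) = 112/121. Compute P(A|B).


P(A|B) = P(A∩B)/P(B) = (89/121)/(112/121) = 89/112

89/112


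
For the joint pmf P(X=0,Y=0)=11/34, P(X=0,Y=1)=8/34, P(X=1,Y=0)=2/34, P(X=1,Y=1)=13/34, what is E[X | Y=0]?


P(Y=0) = 13/34
E[X|Y=0] = (0*11 + 1*2)/13 = 2/13

2/13


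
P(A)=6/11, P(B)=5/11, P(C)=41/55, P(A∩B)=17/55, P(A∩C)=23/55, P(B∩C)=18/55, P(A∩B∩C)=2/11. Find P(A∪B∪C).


P(A∪B∪C) = P(A)+P(B)+P(C) - P(AB)-P(AC)-P(BC) + P(ABC)
= 6/11+5/11+41/55 - 17/55-23/55-18/55 + 2/11
= 48/55

48/55


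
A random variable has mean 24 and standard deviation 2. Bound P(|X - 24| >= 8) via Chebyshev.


k = 8/2 = 4
Chebyshev: P(|X-mu| >= k*sigma) <= 1/k^2 = 1/4^2 = 1/16

1/16


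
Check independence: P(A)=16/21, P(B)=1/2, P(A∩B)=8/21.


P(A)*P(B) = 16/21*1/2 = 8/21
P(A∩B) = 8/21, which equals P(A)P(B), so independent

Yes, A and B are independent


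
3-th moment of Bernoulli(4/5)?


For Bernoulli: X in {0,1}
E[X^3] = 0^3*(1-4/5) + 1^3*4/5 = 4/5

4/5


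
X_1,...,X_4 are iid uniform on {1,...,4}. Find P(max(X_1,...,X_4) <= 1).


P(max <= 1) = P(all X_i <= 1) = (P(X_1 <= 1))^4
= (1/4)^4 = 1/256

1/256


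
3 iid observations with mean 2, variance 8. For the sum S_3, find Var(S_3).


By independence, Var(S_n) = n*Var(X_1) = 3*8 = 24

24


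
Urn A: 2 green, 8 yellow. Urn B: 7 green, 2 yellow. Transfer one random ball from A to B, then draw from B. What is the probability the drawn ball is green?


P(transfer green) = 2/10 = 1/5; P(transfer yellow) = 4/5
If green transferred: Urn II has 8 green of 10, so P(green|green moved) = 4/5
If yellow transferred: Urn II has 7 green of 10, so P(green|yellow moved) = 7/10
By total probability: P(green) = 1/5*4/5 + 4/5*7/10 = 18/25

18/25


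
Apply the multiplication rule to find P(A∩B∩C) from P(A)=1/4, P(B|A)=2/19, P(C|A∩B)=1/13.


P(A∩B∩C) = P(A) * P(B|A) * P(C|A∩B)
= 1/4 * 2/19 * 1/13
= 1/38 * 1/13 = 1/494

1/494


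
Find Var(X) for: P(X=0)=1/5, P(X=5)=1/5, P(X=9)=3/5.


E[X] = 32/5, E[X^2] = 268/5
Var(X) = E[X^2] - (E[X])^2 = 268/5 - (32/5)^2 = 316/25

316/25


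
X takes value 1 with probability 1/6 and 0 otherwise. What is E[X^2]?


For Bernoulli: X in {0,1}
E[X^2] = 0^2*(1-1/6) + 1^2*1/6 = 1/6

1/6


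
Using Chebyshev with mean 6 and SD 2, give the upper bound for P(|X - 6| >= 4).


k = 4/2 = 2
Chebyshev: P(|X-mu| >= k*sigma) <= 1/k^2 = 1/2^2 = 1/4

1/4


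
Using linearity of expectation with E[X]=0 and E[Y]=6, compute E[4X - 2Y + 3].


E[4X - 2Y + 3] = 4*E[X] - 2*E[Y] + 3
= (4)*(0) + (-2)*(6) + (3)
= 0 - 12 + 3 = -9

-9


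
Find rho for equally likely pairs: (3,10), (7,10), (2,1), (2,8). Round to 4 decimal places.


Cov(X,Y) = 4.1250, Var(X) = 4.2500, Var(Y) = 13.6875
rho = Cov/(sqrt(VarX)*sqrt(VarY)) = 0.5408

0.5408


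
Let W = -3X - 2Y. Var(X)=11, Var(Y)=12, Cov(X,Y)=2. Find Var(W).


Var(-3X - 2Y) = (-3)^2*Var(X) + (-2)^2*Var(Y) + 2*(-3)*(-2)*Cov(X,Y)
= 9*11 + 4*12 + 12*2
= 99 + 48 + 24 = 171

171


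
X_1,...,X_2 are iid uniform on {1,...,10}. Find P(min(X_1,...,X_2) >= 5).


P(min >= 5) = P(all X_i >= 5) = (P(X_1 >= 5))^2
= (6/10)^2 = (3/5)^2 = 9/25

9/25


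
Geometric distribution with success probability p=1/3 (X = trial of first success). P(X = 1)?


P(X=1) = (1-p)^0 * p = (2/3)^0 * 1/3
= 1 * 1/3 = 1/3

1/3


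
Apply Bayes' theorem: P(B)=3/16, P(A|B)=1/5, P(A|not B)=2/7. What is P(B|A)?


P(A) = P(A|B)P(B) + P(A|B')P(B') = 1/5*3/16 + 2/7*13/16 = 151/560
P(B|A) = P(A|B)P(B)/P(A) = (3/80)/(151/560) = 21/151

21/151


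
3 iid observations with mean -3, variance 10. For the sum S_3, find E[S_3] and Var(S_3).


E[S_n] = n*mu = 3*-3 = -9
Var(S_n) = n*sigma^2 = 3*10 = 30

E[S_3]=-9, Var(S_3)=30


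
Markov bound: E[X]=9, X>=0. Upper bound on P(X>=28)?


Markov: P(X >= a) <= E[X]/a
P(X >= 28) <= 9/28

9/28


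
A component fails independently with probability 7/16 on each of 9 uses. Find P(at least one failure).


P(at least one) = 1 - P(none)
P(none) = (1 - 7/16)^9 = (9/16)^9 = 387420489/68719476736
P(at least one) = 1 - 387420489/68719476736 = 68332056247/68719476736

68332056247/68719476736


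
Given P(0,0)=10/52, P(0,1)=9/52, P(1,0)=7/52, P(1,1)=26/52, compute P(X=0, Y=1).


Read from table: P(X=0, Y=1) = 9/52

9/52


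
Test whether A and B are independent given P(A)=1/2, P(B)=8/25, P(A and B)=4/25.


P(A)*P(B) = 1/2*8/25 = 4/25
P(A∩B) = 4/25, which equals P(A)P(B), so independent

Yes, A and B are independent


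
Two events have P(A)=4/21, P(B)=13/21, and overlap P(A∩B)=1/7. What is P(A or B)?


P(A∪B) = P(A) + P(B) - P(A∩B)
= 4/21 + 13/21 - 1/7 = 2/3

2/3


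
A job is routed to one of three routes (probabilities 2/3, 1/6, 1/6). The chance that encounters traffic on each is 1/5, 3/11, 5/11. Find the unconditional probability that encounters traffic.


P(A) = P(A|B1)P(B1) + P(A|B2)P(B2) + P(A|B3)P(B3)
= 1/5*2/3 + 3/11*1/6 + 5/11*1/6
= 2/15 + 1/22 + 5/66 = 14/55

14/55


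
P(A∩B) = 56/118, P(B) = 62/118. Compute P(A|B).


P(A|B) = P(A∩B)/P(B) = (56/118)/(62/118) = 56/62 = 28/31

28/31


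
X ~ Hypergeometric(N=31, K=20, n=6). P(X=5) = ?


P(X=5) = C(20,5)*C(11,1) / C(31,6)
= 15504*11 / 736281
= 170544/736281 = 56848/245427

56848/245427


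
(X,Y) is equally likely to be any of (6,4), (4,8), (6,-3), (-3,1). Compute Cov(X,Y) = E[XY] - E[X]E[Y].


E[X]=13/4, E[Y]=5/2, E[XY]=35/4
Cov(X,Y) = E[XY] - E[X]E[Y] = 35/4 - 13/4*5/2 = 5/8

5/8


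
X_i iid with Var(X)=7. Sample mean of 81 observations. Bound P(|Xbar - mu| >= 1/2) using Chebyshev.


Var(Xbar) = Var(X)/n = 7/81
Chebyshev: P(|Xbar-mu| >= 1/2) <= Var(Xbar)/(1/2)^2 = (7/81)/(1/4) = 28/81

28/81


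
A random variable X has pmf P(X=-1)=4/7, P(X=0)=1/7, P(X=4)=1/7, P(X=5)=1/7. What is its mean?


E[X] = sum(x * P(x))
= -1*4/7 + 0*1/7 + 4*1/7 + 5*1/7
= 5/7

5/7


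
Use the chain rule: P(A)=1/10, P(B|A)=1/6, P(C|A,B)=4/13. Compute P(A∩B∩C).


P(A∩B∩C) = P(A) * P(B|A) * P(C|A∩B)
= 1/10 * 1/6 * 4/13
= 1/60 * 4/13 = 1/195

1/195


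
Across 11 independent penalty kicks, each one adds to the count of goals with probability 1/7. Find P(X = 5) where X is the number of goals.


P(X=5) = C(11,5) * p^5 * (1-p)^6
= 462 * 1/16807 * 46656/117649
= 3079296/282475249

3079296/282475249


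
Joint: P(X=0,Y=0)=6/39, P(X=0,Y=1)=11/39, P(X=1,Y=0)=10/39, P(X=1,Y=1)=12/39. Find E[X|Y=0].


P(Y=0) = 16/39
E[X|Y=0] = (0*6 + 1*10)/16 = 10/16 = 5/8

5/8


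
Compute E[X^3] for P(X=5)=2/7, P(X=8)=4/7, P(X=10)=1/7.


E[X^3] = sum(g(x)*P(x))
= 125*2/7 + 512*4/7 + 1000*1/7
= 3298/7

3298/7


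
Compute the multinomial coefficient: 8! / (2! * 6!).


8! = 40320
Denominator: 2!=2 * 6!=720
Coefficient = 40320 / 1440 = 28

28


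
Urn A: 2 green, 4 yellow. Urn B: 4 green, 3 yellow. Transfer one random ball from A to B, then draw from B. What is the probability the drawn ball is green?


P(transfer green) = 2/6 = 1/3; P(transfer yellow) = 2/3
If green transferred: Urn II has 5 green of 8, so P(green|green moved) = 5/8
If yellow transferred: Urn II has 4 green of 8, so P(green|yellow moved) = 1/2
By total probability: P(green) = 1/3*5/8 + 2/3*1/2 = 13/24

13/24


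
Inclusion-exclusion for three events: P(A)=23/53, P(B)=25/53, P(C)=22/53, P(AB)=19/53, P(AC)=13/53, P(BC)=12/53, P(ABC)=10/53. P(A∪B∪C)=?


P(A∪B∪C) = P(A)+P(B)+P(C) - P(AB)-P(AC)-P(BC) + P(ABC)
= 23/53+25/53+22/53 - 19/53-13/53-12/53 + 10/53
= 36/53

36/53


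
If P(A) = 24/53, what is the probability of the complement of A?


P(A') = 1 - P(A) = 1 - 24/53 = 29/53

29/53


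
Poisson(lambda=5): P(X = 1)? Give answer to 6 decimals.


P(X=1) = e^(-5) * 5^1 / 1!
≈ 0.006737946999 * 5 / 1
≈ 0.033690

0.033690


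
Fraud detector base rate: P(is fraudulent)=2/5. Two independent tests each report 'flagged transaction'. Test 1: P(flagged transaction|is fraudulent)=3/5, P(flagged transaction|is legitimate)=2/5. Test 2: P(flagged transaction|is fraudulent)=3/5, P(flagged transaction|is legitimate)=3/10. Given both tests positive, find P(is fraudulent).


After test 1: P(+) = 3/5*2/5 + 2/5*3/5 = 12/25
P(B|+) = (6/25)/(12/25) = 1/2
After test 2 (use post1 as new prior): P(+) = 3/5*1/2 + 3/10*1/2 = 9/20
P(B|+,+) = (3/10)/(9/20) = 2/3

2/3


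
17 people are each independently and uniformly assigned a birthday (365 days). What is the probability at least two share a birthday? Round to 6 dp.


P(all different) = prod((365-i)/365 for i=0..16) = 0.684992
P(at least one match) = 1 - 0.684992 = 0.315008

0.315008


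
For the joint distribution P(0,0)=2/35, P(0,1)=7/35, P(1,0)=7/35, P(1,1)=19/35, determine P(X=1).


P(X=1) = P(1,0)+P(1,1) = 7/35 + 19/35 = 26/35

26/35


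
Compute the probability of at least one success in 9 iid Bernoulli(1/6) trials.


P(at least one) = 1 - P(none)
P(none) = (1 - 1/6)^9 = (5/6)^9 = 1953125/10077696
P(at least one) = 1 - 1953125/10077696 = 8124571/10077696

8124571/10077696


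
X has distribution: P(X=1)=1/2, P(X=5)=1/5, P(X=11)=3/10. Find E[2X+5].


E[2X+5] = sum(g(x)*P(x))
= 7*1/2 + 15*1/5 + 27*3/10
= 73/5

73/5


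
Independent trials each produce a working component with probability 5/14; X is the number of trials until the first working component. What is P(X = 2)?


P(X=2) = (1-p)^1 * p = (9/14)^1 * 5/14
= 9/14 * 5/14 = 45/196

45/196


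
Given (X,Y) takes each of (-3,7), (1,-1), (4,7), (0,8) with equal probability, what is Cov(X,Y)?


E[X]=1/2, E[Y]=21/4, E[XY]=3/2
Cov(X,Y) = E[XY] - E[X]E[Y] = 3/2 - 1/2*21/4 = -9/8

-9/8


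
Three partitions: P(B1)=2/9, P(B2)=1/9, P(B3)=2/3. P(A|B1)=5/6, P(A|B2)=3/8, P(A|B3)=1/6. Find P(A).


P(A) = P(A|B1)P(B1) + P(A|B2)P(B2) + P(A|B3)P(B3)
= 5/6*2/9 + 3/8*1/9 + 1/6*2/3
= 5/27 + 1/24 + 1/9 = 73/216

73/216


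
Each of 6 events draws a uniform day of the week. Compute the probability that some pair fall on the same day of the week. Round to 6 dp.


P(all different) = prod((7-i)/7 for i=0..5) = 0.042839
P(at least one match) = 1 - 0.042839 = 0.957161

0.957161


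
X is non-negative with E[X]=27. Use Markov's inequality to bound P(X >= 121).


Markov: P(X >= a) <= E[X]/a
P(X >= 121) <= 27/121

27/121


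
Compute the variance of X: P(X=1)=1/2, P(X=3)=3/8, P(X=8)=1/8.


E[X] = 21/8, E[X^2] = 95/8
Var(X) = E[X^2] - (E[X])^2 = 95/8 - (21/8)^2 = 319/64

319/64


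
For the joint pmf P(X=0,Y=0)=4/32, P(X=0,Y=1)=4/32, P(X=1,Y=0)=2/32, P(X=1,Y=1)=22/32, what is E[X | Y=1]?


P(Y=1) = 26/32
E[X|Y=1] = (0*4 + 1*22)/26 = 22/26 = 11/13

11/13


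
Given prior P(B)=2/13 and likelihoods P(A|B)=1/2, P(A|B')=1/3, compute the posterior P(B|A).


P(A) = P(A|B)P(B) + P(A|B')P(B') = 1/2*2/13 + 1/3*11/13 = 14/39
P(B|A) = P(A|B)P(B)/P(A) = (1/13)/(14/39) = 3/14

3/14


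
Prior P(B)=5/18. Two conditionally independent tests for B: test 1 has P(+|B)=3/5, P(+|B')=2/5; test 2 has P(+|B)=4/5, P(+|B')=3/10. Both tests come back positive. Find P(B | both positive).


After test 1: P(+) = 3/5*5/18 + 2/5*13/18 = 41/90
P(B|+) = (1/6)/(41/90) = 15/41
After test 2 (use post1 as new prior): P(+) = 4/5*15/41 + 3/10*26/41 = 99/205
P(B|+,+) = (12/41)/(99/205) = 20/33

20/33


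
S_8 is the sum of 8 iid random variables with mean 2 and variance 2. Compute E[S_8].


E[S_n] = n*E[X_1] = 8*2 = 16

16


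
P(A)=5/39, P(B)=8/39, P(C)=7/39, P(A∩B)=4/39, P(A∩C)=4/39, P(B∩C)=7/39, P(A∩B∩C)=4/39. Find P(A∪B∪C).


P(A∪B∪C) = P(A)+P(B)+P(C) - P(AB)-P(AC)-P(BC) + P(ABC)
= 5/39+8/39+7/39 - 4/39-4/39-7/39 + 4/39
= 3/13

3/13


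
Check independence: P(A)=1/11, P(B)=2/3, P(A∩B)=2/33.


P(A)*P(B) = 1/11*2/3 = 2/33
P(A∩B) = 2/33, which equals P(A)P(B), so independent

Yes, A and B are independent


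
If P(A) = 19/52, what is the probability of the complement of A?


P(A') = 1 - P(A) = 1 - 19/52 = 33/52

33/52


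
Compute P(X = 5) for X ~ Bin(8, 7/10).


P(X=5) = C(8,5) * p^5 * (1-p)^3
= 56 * 16807/100000 * 27/1000
= 3176523/12500000

3176523/12500000


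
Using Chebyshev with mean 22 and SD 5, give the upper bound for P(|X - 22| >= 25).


k = 25/5 = 5
Chebyshev: P(|X-mu| >= k*sigma) <= 1/k^2 = 1/5^2 = 1/25

1/25


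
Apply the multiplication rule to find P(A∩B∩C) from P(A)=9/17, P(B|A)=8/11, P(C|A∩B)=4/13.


P(A∩B∩C) = P(A) * P(B|A) * P(C|A∩B)
= 9/17 * 8/11 * 4/13
= 72/187 * 4/13 = 288/2431

288/2431


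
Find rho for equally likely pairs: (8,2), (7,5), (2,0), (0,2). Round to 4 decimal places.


Cov(X,Y) = 3.1875, Var(X) = 11.1875, Var(Y) = 3.1875
rho = Cov/(sqrt(VarX)*sqrt(VarY)) = 0.5338

0.5338


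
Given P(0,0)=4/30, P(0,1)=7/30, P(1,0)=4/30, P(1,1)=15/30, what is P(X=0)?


P(X=0) = P(0,0)+P(0,1) = 4/30 + 7/30 = 11/30

11/30


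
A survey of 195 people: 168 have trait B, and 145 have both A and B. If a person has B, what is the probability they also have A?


P(A|B) = P(A∩B)/P(B) = (145/195)/(168/195) = 145/168

145/168


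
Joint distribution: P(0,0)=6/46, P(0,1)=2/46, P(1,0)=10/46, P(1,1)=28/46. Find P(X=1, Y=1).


Read from table: P(X=1, Y=1) = 28/46 = 14/23

14/23


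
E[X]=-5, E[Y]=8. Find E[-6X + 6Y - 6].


E[-6X + 6Y - 6] = -6*E[X] + 6*E[Y] - 6
= (-6)*(-5) + (6)*(8) + (-6)
= 30 + 48 - 6 = 72

72


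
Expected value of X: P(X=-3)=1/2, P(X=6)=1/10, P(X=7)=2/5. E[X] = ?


E[X] = sum(x * P(x))
= -3*1/2 + 6*1/10 + 7*2/5
= 19/10

19/10


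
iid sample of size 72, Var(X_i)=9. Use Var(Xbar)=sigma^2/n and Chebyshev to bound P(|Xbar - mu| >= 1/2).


Var(Xbar) = Var(X)/n = 9/72
Chebyshev: P(|Xbar-mu| >= 1/2) <= Var(Xbar)/(1/2)^2 = (1/8)/(1/4) = 1/2

1/2


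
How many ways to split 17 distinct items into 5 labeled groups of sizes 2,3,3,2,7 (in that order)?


17! = 355687428096000
Denominator: 2!=2 * 3!=6 * 3!=6 * 2!=2 * 7!=5040
Coefficient = 355687428096000 / 725760 = 490089600

490089600
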